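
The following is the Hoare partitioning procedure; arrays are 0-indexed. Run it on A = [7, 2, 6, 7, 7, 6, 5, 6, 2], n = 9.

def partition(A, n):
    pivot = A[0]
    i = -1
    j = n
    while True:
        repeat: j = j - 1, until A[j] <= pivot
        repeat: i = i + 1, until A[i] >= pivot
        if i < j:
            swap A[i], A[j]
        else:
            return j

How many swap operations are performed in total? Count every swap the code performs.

3

pivot = A[0] = 7; i = -1, j = 9
j→8 (A[8]=2≤7), i→0 (A[0]=7≥7); i<j, swap → [2, 2, 6, 7, 7, 6, 5, 6, 7]
j→7 (A[7]=6≤7), i→3 (A[3]=7≥7); i<j, swap → [2, 2, 6, 6, 7, 6, 5, 7, 7]
j→6 (A[6]=5≤7), i→4 (A[4]=7≥7); i<j, swap → [2, 2, 6, 6, 5, 6, 7, 7, 7]
j→5, i→6; i≥j, return j=5. A = [2, 2, 6, 6, 5, 6, 7, 7, 7]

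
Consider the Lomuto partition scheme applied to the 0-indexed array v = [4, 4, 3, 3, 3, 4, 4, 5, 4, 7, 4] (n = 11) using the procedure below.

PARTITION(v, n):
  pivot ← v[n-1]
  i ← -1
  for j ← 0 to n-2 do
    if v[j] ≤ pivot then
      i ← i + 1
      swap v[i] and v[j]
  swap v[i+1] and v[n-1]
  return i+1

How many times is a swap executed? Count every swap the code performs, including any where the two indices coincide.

9

pivot = v[10] = 4; i = -1
j=0: v[0]=4 ≤ 4 → i=0, swap v[0],v[0] (no change) → [4, 4, 3, 3, 3, 4, 4, 5, 4, 7, 4]
j=1: v[1]=4 ≤ 4 → i=1, swap v[1],v[1] (no change) → [4, 4, 3, 3, 3, 4, 4, 5, 4, 7, 4]
j=2: v[2]=3 ≤ 4 → i=2, swap v[2],v[2] (no change) → [4, 4, 3, 3, 3, 4, 4, 5, 4, 7, 4]
j=3: v[3]=3 ≤ 4 → i=3, swap v[3],v[3] (no change) → [4, 4, 3, 3, 3, 4, 4, 5, 4, 7, 4]
j=4: v[4]=3 ≤ 4 → i=4, swap v[4],v[4] (no change) → [4, 4, 3, 3, 3, 4, 4, 5, 4, 7, 4]
j=5: v[5]=4 ≤ 4 → i=5, swap v[5],v[5] (no change) → [4, 4, 3, 3, 3, 4, 4, 5, 4, 7, 4]
j=6: v[6]=4 ≤ 4 → i=6, swap v[6],v[6] (no change) → [4, 4, 3, 3, 3, 4, 4, 5, 4, 7, 4]
j=7: v[7]=5 > 4 → no swap
j=8: v[8]=4 ≤ 4 → i=7, swap v[7],v[8] → [4, 4, 3, 3, 3, 4, 4, 4, 5, 7, 4]
j=9: v[9]=7 > 4 → no swap
final swap v[8],v[10] → [4, 4, 3, 3, 3, 4, 4, 4, 4, 7, 5]; return 8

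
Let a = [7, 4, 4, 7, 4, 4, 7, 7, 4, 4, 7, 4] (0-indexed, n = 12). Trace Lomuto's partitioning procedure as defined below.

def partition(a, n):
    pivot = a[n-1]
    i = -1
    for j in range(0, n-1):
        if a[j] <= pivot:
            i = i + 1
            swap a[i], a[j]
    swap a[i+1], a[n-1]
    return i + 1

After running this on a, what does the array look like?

pivot=4, i=-1
j=0: 7>4, skip
j=1: 4≤4, i=0, swap(0,1) ⇒ [4, 7, 4, 7, 4, 4, 7, 7, 4, 4, 7, 4]
j=2: 4≤4, i=1, swap(1,2) ⇒ [4, 4, 7, 7, 4, 4, 7, 7, 4, 4, 7, 4]
j=3: 7>4, skip
j=4: 4≤4, i=2, swap(2,4) ⇒ [4, 4, 4, 7, 7, 4, 7, 7, 4, 4, 7, 4]
j=5: 4≤4, i=3, swap(3,5) ⇒ [4, 4, 4, 4, 7, 7, 7, 7, 4, 4, 7, 4]
j=6: 7>4, skip
j=7: 7>4, skip
j=8: 4≤4, i=4, swap(4,8) ⇒ [4, 4, 4, 4, 4, 7, 7, 7, 7, 4, 7, 4]
j=9: 4≤4, i=5, swap(5,9) ⇒ [4, 4, 4, 4, 4, 4, 7, 7, 7, 7, 7, 4]
j=10: 7>4, skip
swap(6,11) ⇒ [4, 4, 4, 4, 4, 4, 4, 7, 7, 7, 7, 7]; return 6

[4, 4, 4, 4, 4, 4, 4, 7, 7, 7, 7, 7]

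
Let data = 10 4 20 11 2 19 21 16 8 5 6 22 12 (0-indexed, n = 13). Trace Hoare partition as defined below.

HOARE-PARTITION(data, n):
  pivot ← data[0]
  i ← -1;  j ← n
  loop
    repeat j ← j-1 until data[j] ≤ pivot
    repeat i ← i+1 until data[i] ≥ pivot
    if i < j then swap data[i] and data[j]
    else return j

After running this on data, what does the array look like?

6 4 5 8 2 19 21 16 11 20 10 22 12

pivot=10
j stops at 10 (6), i stops at 0 (10); swap ⇒ 6 4 20 11 2 19 21 16 8 5 10 22 12
j stops at 9 (5), i stops at 2 (20); swap ⇒ 6 4 5 11 2 19 21 16 8 20 10 22 12
j stops at 8 (8), i stops at 3 (11); swap ⇒ 6 4 5 8 2 19 21 16 11 20 10 22 12
j stops at 4, i stops at 5; i≥j ⇒ return 4. data=6 4 5 8 2 19 21 16 11 20 10 22 12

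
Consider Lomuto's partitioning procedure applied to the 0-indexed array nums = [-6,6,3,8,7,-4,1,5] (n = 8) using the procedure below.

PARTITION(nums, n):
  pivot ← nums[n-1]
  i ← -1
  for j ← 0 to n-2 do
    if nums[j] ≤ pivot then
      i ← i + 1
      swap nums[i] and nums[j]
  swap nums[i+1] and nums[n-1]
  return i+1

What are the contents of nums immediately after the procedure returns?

pivot = nums[7] = 5; i = -1
j=0: nums[0]=-6 ≤ 5 → i=0, swap nums[0],nums[0] (no change) → [-6,6,3,8,7,-4,1,5]
j=1: nums[1]=6 > 5 → no swap
j=2: nums[2]=3 ≤ 5 → i=1, swap nums[1],nums[2] → [-6,3,6,8,7,-4,1,5]
j=3: nums[3]=8 > 5 → no swap
j=4: nums[4]=7 > 5 → no swap
j=5: nums[5]=-4 ≤ 5 → i=2, swap nums[2],nums[5] → [-6,3,-4,8,7,6,1,5]
j=6: nums[6]=1 ≤ 5 → i=3, swap nums[3],nums[6] → [-6,3,-4,1,7,6,8,5]
final swap nums[4],nums[7] → [-6,3,-4,1,5,6,8,7]; return 4

[-6,3,-4,1,5,6,8,7]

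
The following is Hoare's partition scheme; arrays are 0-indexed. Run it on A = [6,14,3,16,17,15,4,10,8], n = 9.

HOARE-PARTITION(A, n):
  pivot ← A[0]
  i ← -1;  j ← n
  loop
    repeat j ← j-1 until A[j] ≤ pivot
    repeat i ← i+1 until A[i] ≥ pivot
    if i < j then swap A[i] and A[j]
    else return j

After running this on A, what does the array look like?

pivot = A[0] = 6; i = -1, j = 9
j→6 (A[6]=4≤6), i→0 (A[0]=6≥6); i<j, swap → [4,14,3,16,17,15,6,10,8]
j→2 (A[2]=3≤6), i→1 (A[1]=14≥6); i<j, swap → [4,3,14,16,17,15,6,10,8]
j→1, i→2; i≥j, return j=1. A = [4,3,14,16,17,15,6,10,8]

[4,3,14,16,17,15,6,10,8]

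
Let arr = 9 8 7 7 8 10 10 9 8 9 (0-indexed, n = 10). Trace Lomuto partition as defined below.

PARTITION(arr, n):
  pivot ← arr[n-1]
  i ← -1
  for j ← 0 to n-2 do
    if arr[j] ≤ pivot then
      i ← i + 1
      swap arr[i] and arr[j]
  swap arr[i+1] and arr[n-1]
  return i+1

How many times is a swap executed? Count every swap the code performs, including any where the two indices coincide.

8

pivot=9, i=-1
j=0: 9≤9, i=0, swap(0,0) ⇒ 9 8 7 7 8 10 10 9 8 9
j=1: 8≤9, i=1, swap(1,1) ⇒ 9 8 7 7 8 10 10 9 8 9
j=2: 7≤9, i=2, swap(2,2) ⇒ 9 8 7 7 8 10 10 9 8 9
j=3: 7≤9, i=3, swap(3,3) ⇒ 9 8 7 7 8 10 10 9 8 9
j=4: 8≤9, i=4, swap(4,4) ⇒ 9 8 7 7 8 10 10 9 8 9
j=5: 10>9, skip
j=6: 10>9, skip
j=7: 9≤9, i=5, swap(5,7) ⇒ 9 8 7 7 8 9 10 10 8 9
j=8: 8≤9, i=6, swap(6,8) ⇒ 9 8 7 7 8 9 8 10 10 9
swap(7,9) ⇒ 9 8 7 7 8 9 8 9 10 10; return 7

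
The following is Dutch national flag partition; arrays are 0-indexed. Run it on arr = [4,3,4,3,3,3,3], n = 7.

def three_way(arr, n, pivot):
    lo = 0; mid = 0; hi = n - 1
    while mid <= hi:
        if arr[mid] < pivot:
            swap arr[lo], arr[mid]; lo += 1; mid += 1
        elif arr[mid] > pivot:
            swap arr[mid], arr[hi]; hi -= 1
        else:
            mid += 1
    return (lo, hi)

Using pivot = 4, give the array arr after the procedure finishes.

pivot = 4; lo=0, mid=0, hi=6
arr[mid]=4=4: mid=1
arr[mid]=3<4: swap arr[0],arr[1]; lo=1,mid=2 → [3,4,4,3,3,3,3]
arr[mid]=4=4: mid=3
arr[mid]=3<4: swap arr[1],arr[3]; lo=2,mid=4 → [3,3,4,4,3,3,3]
arr[mid]=3<4: swap arr[2],arr[4]; lo=3,mid=5 → [3,3,3,4,4,3,3]
arr[mid]=3<4: swap arr[3],arr[5]; lo=4,mid=6 → [3,3,3,3,4,4,3]
arr[mid]=3<4: swap arr[4],arr[6]; lo=5,mid=7 → [3,3,3,3,3,4,4]
end: lo=5, hi=6; arr = [3,3,3,3,3,4,4]

[3,3,3,3,3,4,4]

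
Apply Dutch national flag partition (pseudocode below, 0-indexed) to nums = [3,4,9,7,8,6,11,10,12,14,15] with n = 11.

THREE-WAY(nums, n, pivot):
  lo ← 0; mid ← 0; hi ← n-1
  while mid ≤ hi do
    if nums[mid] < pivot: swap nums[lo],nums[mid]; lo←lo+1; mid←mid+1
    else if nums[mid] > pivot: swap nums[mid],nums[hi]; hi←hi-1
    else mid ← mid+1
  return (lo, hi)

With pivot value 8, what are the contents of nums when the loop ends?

[3,4,6,7,8,11,10,12,14,15,9]

pivot = 8; lo=0, mid=0, hi=10
nums[mid]=3<8: swap nums[0],nums[0]; lo=1,mid=1 → [3,4,9,7,8,6,11,10,12,14,15]
nums[mid]=4<8: swap nums[1],nums[1]; lo=2,mid=2 → [3,4,9,7,8,6,11,10,12,14,15]
nums[mid]=9>8: swap nums[2],nums[10]; hi=9 → [3,4,15,7,8,6,11,10,12,14,9]
nums[mid]=15>8: swap nums[2],nums[9]; hi=8 → [3,4,14,7,8,6,11,10,12,15,9]
nums[mid]=14>8: swap nums[2],nums[8]; hi=7 → [3,4,12,7,8,6,11,10,14,15,9]
nums[mid]=12>8: swap nums[2],nums[7]; hi=6 → [3,4,10,7,8,6,11,12,14,15,9]
nums[mid]=10>8: swap nums[2],nums[6]; hi=5 → [3,4,11,7,8,6,10,12,14,15,9]
nums[mid]=11>8: swap nums[2],nums[5]; hi=4 → [3,4,6,7,8,11,10,12,14,15,9]
nums[mid]=6<8: swap nums[2],nums[2]; lo=3,mid=3 → [3,4,6,7,8,11,10,12,14,15,9]
nums[mid]=7<8: swap nums[3],nums[3]; lo=4,mid=4 → [3,4,6,7,8,11,10,12,14,15,9]
nums[mid]=8=8: mid=5
end: lo=4, hi=4; nums = [3,4,6,7,8,11,10,12,14,15,9]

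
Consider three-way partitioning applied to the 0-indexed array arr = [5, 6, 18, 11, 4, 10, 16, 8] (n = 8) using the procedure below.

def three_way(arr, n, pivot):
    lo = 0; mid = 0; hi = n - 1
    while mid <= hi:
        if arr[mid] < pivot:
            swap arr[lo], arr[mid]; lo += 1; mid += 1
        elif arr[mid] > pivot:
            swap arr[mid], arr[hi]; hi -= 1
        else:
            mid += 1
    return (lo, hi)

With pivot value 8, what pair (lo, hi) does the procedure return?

(3, 3)

pivot = 8; lo=0, mid=0, hi=7
arr[mid]=5<8: swap arr[0],arr[0]; lo=1,mid=1 → [5, 6, 18, 11, 4, 10, 16, 8]
arr[mid]=6<8: swap arr[1],arr[1]; lo=2,mid=2 → [5, 6, 18, 11, 4, 10, 16, 8]
arr[mid]=18>8: swap arr[2],arr[7]; hi=6 → [5, 6, 8, 11, 4, 10, 16, 18]
arr[mid]=8=8: mid=3
arr[mid]=11>8: swap arr[3],arr[6]; hi=5 → [5, 6, 8, 16, 4, 10, 11, 18]
arr[mid]=16>8: swap arr[3],arr[5]; hi=4 → [5, 6, 8, 10, 4, 16, 11, 18]
arr[mid]=10>8: swap arr[3],arr[4]; hi=3 → [5, 6, 8, 4, 10, 16, 11, 18]
arr[mid]=4<8: swap arr[2],arr[3]; lo=3,mid=4 → [5, 6, 4, 8, 10, 16, 11, 18]
end: lo=3, hi=3; arr = [5, 6, 4, 8, 10, 16, 11, 18]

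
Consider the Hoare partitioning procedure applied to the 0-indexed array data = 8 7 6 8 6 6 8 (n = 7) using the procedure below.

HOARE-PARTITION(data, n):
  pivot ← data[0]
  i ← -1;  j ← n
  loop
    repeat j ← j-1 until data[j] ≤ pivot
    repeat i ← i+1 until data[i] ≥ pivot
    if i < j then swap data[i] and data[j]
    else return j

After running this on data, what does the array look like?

pivot = data[0] = 8; i = -1, j = 7
j→6 (data[6]=8≤8), i→0 (data[0]=8≥8); i<j, swap → 8 7 6 8 6 6 8
j→5 (data[5]=6≤8), i→3 (data[3]=8≥8); i<j, swap → 8 7 6 6 6 8 8
j→4, i→5; i≥j, return j=4. data = 8 7 6 6 6 8 8

8 7 6 6 6 8 8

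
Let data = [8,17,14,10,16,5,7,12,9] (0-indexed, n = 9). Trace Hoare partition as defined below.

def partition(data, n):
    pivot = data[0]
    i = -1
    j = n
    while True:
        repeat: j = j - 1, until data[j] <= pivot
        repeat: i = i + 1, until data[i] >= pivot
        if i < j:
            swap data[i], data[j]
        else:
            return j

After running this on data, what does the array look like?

pivot = data[0] = 8; i = -1, j = 9
j→6 (data[6]=7≤8), i→0 (data[0]=8≥8); i<j, swap → [7,17,14,10,16,5,8,12,9]
j→5 (data[5]=5≤8), i→1 (data[1]=17≥8); i<j, swap → [7,5,14,10,16,17,8,12,9]
j→1, i→2; i≥j, return j=1. data = [7,5,14,10,16,17,8,12,9]

[7,5,14,10,16,17,8,12,9]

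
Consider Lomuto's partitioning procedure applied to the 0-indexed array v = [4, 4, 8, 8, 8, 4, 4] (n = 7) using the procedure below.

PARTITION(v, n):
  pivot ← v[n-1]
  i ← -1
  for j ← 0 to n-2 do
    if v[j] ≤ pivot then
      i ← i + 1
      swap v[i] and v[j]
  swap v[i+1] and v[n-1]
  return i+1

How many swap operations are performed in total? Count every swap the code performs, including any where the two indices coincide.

4

pivot = v[6] = 4; i = -1
j=0: v[0]=4 ≤ 4 → i=0, swap v[0],v[0] (no change) → [4, 4, 8, 8, 8, 4, 4]
j=1: v[1]=4 ≤ 4 → i=1, swap v[1],v[1] (no change) → [4, 4, 8, 8, 8, 4, 4]
j=2: v[2]=8 > 4 → no swap
j=3: v[3]=8 > 4 → no swap
j=4: v[4]=8 > 4 → no swap
j=5: v[5]=4 ≤ 4 → i=2, swap v[2],v[5] → [4, 4, 4, 8, 8, 8, 4]
final swap v[3],v[6] → [4, 4, 4, 4, 8, 8, 8]; return 3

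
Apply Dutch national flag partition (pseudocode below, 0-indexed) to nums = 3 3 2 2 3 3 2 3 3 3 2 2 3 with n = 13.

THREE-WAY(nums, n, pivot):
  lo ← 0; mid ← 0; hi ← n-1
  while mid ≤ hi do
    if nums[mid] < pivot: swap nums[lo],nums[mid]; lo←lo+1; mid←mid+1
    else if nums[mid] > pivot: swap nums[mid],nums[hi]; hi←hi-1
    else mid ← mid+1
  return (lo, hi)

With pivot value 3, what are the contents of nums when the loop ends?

2 2 2 2 2 3 3 3 3 3 3 3 3

pivot = 3; lo=0, mid=0, hi=12
nums[mid]=3=3: mid=1
nums[mid]=3=3: mid=2
nums[mid]=2<3: swap nums[0],nums[2]; lo=1,mid=3 → 2 3 3 2 3 3 2 3 3 3 2 2 3
nums[mid]=2<3: swap nums[1],nums[3]; lo=2,mid=4 → 2 2 3 3 3 3 2 3 3 3 2 2 3
nums[mid]=3=3: mid=5
nums[mid]=3=3: mid=6
nums[mid]=2<3: swap nums[2],nums[6]; lo=3,mid=7 → 2 2 2 3 3 3 3 3 3 3 2 2 3
nums[mid]=3=3: mid=8
nums[mid]=3=3: mid=9
nums[mid]=3=3: mid=10
nums[mid]=2<3: swap nums[3],nums[10]; lo=4,mid=11 → 2 2 2 2 3 3 3 3 3 3 3 2 3
nums[mid]=2<3: swap nums[4],nums[11]; lo=5,mid=12 → 2 2 2 2 2 3 3 3 3 3 3 3 3
nums[mid]=3=3: mid=13
end: lo=5, hi=12; nums = 2 2 2 2 2 3 3 3 3 3 3 3 3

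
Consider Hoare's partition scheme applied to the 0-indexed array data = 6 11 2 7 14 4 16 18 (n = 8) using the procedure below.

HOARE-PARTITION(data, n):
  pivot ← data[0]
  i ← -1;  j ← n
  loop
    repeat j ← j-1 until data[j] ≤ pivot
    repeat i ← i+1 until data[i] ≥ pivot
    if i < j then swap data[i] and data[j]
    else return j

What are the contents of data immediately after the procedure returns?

4 2 11 7 14 6 16 18

pivot = data[0] = 6; i = -1, j = 8
j→5 (data[5]=4≤6), i→0 (data[0]=6≥6); i<j, swap → 4 11 2 7 14 6 16 18
j→2 (data[2]=2≤6), i→1 (data[1]=11≥6); i<j, swap → 4 2 11 7 14 6 16 18
j→1, i→2; i≥j, return j=1. data = 4 2 11 7 14 6 16 18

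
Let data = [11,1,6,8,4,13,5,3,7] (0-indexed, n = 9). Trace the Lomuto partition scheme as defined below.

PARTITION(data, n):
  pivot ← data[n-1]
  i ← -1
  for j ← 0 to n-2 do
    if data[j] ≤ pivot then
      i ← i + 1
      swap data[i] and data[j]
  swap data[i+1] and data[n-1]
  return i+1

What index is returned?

5

pivot = data[8] = 7; i = -1
j=0: data[0]=11 > 7 → no swap
j=1: data[1]=1 ≤ 7 → i=0, swap data[0],data[1] → [1,11,6,8,4,13,5,3,7]
j=2: data[2]=6 ≤ 7 → i=1, swap data[1],data[2] → [1,6,11,8,4,13,5,3,7]
j=3: data[3]=8 > 7 → no swap
j=4: data[4]=4 ≤ 7 → i=2, swap data[2],data[4] → [1,6,4,8,11,13,5,3,7]
j=5: data[5]=13 > 7 → no swap
j=6: data[6]=5 ≤ 7 → i=3, swap data[3],data[6] → [1,6,4,5,11,13,8,3,7]
j=7: data[7]=3 ≤ 7 → i=4, swap data[4],data[7] → [1,6,4,5,3,13,8,11,7]
final swap data[5],data[8] → [1,6,4,5,3,7,8,11,13]; return 5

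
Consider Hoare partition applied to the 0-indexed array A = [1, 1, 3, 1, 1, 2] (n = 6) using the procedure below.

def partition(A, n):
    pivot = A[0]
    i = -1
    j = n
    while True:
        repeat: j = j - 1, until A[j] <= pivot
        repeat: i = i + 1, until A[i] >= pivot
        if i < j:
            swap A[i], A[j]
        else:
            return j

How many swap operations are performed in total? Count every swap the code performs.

pivot = A[0] = 1; i = -1, j = 6
j→4 (A[4]=1≤1), i→0 (A[0]=1≥1); i<j, swap → [1, 1, 3, 1, 1, 2]
j→3 (A[3]=1≤1), i→1 (A[1]=1≥1); i<j, swap → [1, 1, 3, 1, 1, 2]
j→1, i→2; i≥j, return j=1. A = [1, 1, 3, 1, 1, 2]

2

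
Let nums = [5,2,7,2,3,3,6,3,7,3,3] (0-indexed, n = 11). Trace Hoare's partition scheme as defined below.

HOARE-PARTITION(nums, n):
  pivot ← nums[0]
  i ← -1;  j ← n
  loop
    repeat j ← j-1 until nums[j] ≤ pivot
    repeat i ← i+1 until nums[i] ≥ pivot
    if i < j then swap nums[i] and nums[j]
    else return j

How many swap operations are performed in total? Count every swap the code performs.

pivot = nums[0] = 5; i = -1, j = 11
j→10 (nums[10]=3≤5), i→0 (nums[0]=5≥5); i<j, swap → [3,2,7,2,3,3,6,3,7,3,5]
j→9 (nums[9]=3≤5), i→2 (nums[2]=7≥5); i<j, swap → [3,2,3,2,3,3,6,3,7,7,5]
j→7 (nums[7]=3≤5), i→6 (nums[6]=6≥5); i<j, swap → [3,2,3,2,3,3,3,6,7,7,5]
j→6, i→7; i≥j, return j=6. nums = [3,2,3,2,3,3,3,6,7,7,5]

3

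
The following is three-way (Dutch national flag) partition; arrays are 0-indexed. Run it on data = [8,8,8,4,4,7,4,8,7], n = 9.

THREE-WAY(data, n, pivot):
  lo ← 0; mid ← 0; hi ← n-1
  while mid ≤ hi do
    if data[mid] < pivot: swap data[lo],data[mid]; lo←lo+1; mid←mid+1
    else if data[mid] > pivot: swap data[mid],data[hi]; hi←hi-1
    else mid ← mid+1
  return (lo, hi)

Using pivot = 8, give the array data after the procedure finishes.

[4,4,7,4,7,8,8,8,8]

pivot = 8; lo=0, mid=0, hi=8
data[mid]=8=8: mid=1
data[mid]=8=8: mid=2
data[mid]=8=8: mid=3
data[mid]=4<8: swap data[0],data[3]; lo=1,mid=4 → [4,8,8,8,4,7,4,8,7]
data[mid]=4<8: swap data[1],data[4]; lo=2,mid=5 → [4,4,8,8,8,7,4,8,7]
data[mid]=7<8: swap data[2],data[5]; lo=3,mid=6 → [4,4,7,8,8,8,4,8,7]
data[mid]=4<8: swap data[3],data[6]; lo=4,mid=7 → [4,4,7,4,8,8,8,8,7]
data[mid]=8=8: mid=8
data[mid]=7<8: swap data[4],data[8]; lo=5,mid=9 → [4,4,7,4,7,8,8,8,8]
end: lo=5, hi=8; data = [4,4,7,4,7,8,8,8,8]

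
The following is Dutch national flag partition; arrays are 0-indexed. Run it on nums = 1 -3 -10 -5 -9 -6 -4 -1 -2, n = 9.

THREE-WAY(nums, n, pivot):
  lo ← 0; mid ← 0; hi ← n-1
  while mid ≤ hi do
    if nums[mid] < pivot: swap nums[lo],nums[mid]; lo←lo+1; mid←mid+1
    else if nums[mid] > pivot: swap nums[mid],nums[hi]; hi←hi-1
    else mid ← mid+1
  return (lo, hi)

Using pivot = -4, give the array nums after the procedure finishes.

-6 -10 -5 -9 -4 -3 -1 -2 1

pivot = -4; lo=0, mid=0, hi=8
nums[mid]=1>-4: swap nums[0],nums[8]; hi=7 → -2 -3 -10 -5 -9 -6 -4 -1 1
nums[mid]=-2>-4: swap nums[0],nums[7]; hi=6 → -1 -3 -10 -5 -9 -6 -4 -2 1
nums[mid]=-1>-4: swap nums[0],nums[6]; hi=5 → -4 -3 -10 -5 -9 -6 -1 -2 1
nums[mid]=-4=-4: mid=1
nums[mid]=-3>-4: swap nums[1],nums[5]; hi=4 → -4 -6 -10 -5 -9 -3 -1 -2 1
nums[mid]=-6<-4: swap nums[0],nums[1]; lo=1,mid=2 → -6 -4 -10 -5 -9 -3 -1 -2 1
nums[mid]=-10<-4: swap nums[1],nums[2]; lo=2,mid=3 → -6 -10 -4 -5 -9 -3 -1 -2 1
nums[mid]=-5<-4: swap nums[2],nums[3]; lo=3,mid=4 → -6 -10 -5 -4 -9 -3 -1 -2 1
nums[mid]=-9<-4: swap nums[3],nums[4]; lo=4,mid=5 → -6 -10 -5 -9 -4 -3 -1 -2 1
end: lo=4, hi=4; nums = -6 -10 -5 -9 -4 -3 -1 -2 1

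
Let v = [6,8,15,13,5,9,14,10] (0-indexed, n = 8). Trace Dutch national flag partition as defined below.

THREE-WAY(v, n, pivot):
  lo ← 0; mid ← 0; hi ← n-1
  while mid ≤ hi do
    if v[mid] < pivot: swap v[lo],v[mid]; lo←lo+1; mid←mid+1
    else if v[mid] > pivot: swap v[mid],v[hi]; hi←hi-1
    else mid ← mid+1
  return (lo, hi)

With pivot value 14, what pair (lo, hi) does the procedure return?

pivot = 14; lo=0, mid=0, hi=7
v[mid]=6<14: swap v[0],v[0]; lo=1,mid=1 → [6,8,15,13,5,9,14,10]
v[mid]=8<14: swap v[1],v[1]; lo=2,mid=2 → [6,8,15,13,5,9,14,10]
v[mid]=15>14: swap v[2],v[7]; hi=6 → [6,8,10,13,5,9,14,15]
v[mid]=10<14: swap v[2],v[2]; lo=3,mid=3 → [6,8,10,13,5,9,14,15]
v[mid]=13<14: swap v[3],v[3]; lo=4,mid=4 → [6,8,10,13,5,9,14,15]
v[mid]=5<14: swap v[4],v[4]; lo=5,mid=5 → [6,8,10,13,5,9,14,15]
v[mid]=9<14: swap v[5],v[5]; lo=6,mid=6 → [6,8,10,13,5,9,14,15]
v[mid]=14=14: mid=7
end: lo=6, hi=6; v = [6,8,10,13,5,9,14,15]

(6, 6)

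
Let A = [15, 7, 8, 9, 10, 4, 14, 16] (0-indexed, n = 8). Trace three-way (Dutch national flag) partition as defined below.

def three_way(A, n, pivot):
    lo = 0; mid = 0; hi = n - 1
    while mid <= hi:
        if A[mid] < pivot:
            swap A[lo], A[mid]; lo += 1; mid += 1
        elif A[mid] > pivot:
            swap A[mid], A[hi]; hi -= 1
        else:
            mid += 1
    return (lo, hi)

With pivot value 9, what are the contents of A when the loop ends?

pivot = 9; lo=0, mid=0, hi=7
A[mid]=15>9: swap A[0],A[7]; hi=6 → [16, 7, 8, 9, 10, 4, 14, 15]
A[mid]=16>9: swap A[0],A[6]; hi=5 → [14, 7, 8, 9, 10, 4, 16, 15]
A[mid]=14>9: swap A[0],A[5]; hi=4 → [4, 7, 8, 9, 10, 14, 16, 15]
A[mid]=4<9: swap A[0],A[0]; lo=1,mid=1 → [4, 7, 8, 9, 10, 14, 16, 15]
A[mid]=7<9: swap A[1],A[1]; lo=2,mid=2 → [4, 7, 8, 9, 10, 14, 16, 15]
A[mid]=8<9: swap A[2],A[2]; lo=3,mid=3 → [4, 7, 8, 9, 10, 14, 16, 15]
A[mid]=9=9: mid=4
A[mid]=10>9: swap A[4],A[4]; hi=3 → [4, 7, 8, 9, 10, 14, 16, 15]
end: lo=3, hi=3; A = [4, 7, 8, 9, 10, 14, 16, 15]

[4, 7, 8, 9, 10, 14, 16, 15]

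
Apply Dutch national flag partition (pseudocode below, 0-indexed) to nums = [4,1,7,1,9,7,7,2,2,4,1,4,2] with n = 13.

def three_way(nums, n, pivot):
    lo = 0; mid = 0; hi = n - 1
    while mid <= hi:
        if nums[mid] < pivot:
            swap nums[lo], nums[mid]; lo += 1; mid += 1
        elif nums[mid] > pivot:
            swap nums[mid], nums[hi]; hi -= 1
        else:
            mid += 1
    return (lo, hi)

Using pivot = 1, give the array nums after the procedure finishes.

pivot = 1; lo=0, mid=0, hi=12
nums[mid]=4>1: swap nums[0],nums[12]; hi=11 → [2,1,7,1,9,7,7,2,2,4,1,4,4]
nums[mid]=2>1: swap nums[0],nums[11]; hi=10 → [4,1,7,1,9,7,7,2,2,4,1,2,4]
nums[mid]=4>1: swap nums[0],nums[10]; hi=9 → [1,1,7,1,9,7,7,2,2,4,4,2,4]
nums[mid]=1=1: mid=1
nums[mid]=1=1: mid=2
nums[mid]=7>1: swap nums[2],nums[9]; hi=8 → [1,1,4,1,9,7,7,2,2,7,4,2,4]
nums[mid]=4>1: swap nums[2],nums[8]; hi=7 → [1,1,2,1,9,7,7,2,4,7,4,2,4]
nums[mid]=2>1: swap nums[2],nums[7]; hi=6 → [1,1,2,1,9,7,7,2,4,7,4,2,4]
nums[mid]=2>1: swap nums[2],nums[6]; hi=5 → [1,1,7,1,9,7,2,2,4,7,4,2,4]
nums[mid]=7>1: swap nums[2],nums[5]; hi=4 → [1,1,7,1,9,7,2,2,4,7,4,2,4]
nums[mid]=7>1: swap nums[2],nums[4]; hi=3 → [1,1,9,1,7,7,2,2,4,7,4,2,4]
nums[mid]=9>1: swap nums[2],nums[3]; hi=2 → [1,1,1,9,7,7,2,2,4,7,4,2,4]
nums[mid]=1=1: mid=3
end: lo=0, hi=2; nums = [1,1,1,9,7,7,2,2,4,7,4,2,4]

[1,1,1,9,7,7,2,2,4,7,4,2,4]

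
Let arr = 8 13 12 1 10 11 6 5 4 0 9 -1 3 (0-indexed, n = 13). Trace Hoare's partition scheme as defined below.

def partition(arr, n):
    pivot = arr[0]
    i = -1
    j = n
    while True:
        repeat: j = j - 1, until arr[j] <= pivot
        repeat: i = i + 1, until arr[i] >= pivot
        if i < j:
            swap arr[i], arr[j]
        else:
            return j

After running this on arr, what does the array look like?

3 -1 0 1 4 5 6 11 10 12 9 13 8

pivot=8
j stops at 12 (3), i stops at 0 (8); swap ⇒ 3 13 12 1 10 11 6 5 4 0 9 -1 8
j stops at 11 (-1), i stops at 1 (13); swap ⇒ 3 -1 12 1 10 11 6 5 4 0 9 13 8
j stops at 9 (0), i stops at 2 (12); swap ⇒ 3 -1 0 1 10 11 6 5 4 12 9 13 8
j stops at 8 (4), i stops at 4 (10); swap ⇒ 3 -1 0 1 4 11 6 5 10 12 9 13 8
j stops at 7 (5), i stops at 5 (11); swap ⇒ 3 -1 0 1 4 5 6 11 10 12 9 13 8
j stops at 6, i stops at 7; i≥j ⇒ return 6. arr=3 -1 0 1 4 5 6 11 10 12 9 13 8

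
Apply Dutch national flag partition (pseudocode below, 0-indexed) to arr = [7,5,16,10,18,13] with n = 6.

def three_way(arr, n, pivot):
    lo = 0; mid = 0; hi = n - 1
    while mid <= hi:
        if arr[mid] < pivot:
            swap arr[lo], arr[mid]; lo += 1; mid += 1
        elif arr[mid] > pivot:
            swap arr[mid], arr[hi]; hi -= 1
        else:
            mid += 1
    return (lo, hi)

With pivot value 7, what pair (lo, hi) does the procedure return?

(1, 1)

lo=0 mid=0 hi=5
7=7: mid=1
5<7: swap(0,1), lo=1 mid=2 ⇒ [5,7,16,10,18,13]
16>7: swap(2,5), hi=4 ⇒ [5,7,13,10,18,16]
13>7: swap(2,4), hi=3 ⇒ [5,7,18,10,13,16]
18>7: swap(2,3), hi=2 ⇒ [5,7,10,18,13,16]
10>7: swap(2,2), hi=1 ⇒ [5,7,10,18,13,16]
done. lo=1 hi=1; arr=[5,7,10,18,13,16]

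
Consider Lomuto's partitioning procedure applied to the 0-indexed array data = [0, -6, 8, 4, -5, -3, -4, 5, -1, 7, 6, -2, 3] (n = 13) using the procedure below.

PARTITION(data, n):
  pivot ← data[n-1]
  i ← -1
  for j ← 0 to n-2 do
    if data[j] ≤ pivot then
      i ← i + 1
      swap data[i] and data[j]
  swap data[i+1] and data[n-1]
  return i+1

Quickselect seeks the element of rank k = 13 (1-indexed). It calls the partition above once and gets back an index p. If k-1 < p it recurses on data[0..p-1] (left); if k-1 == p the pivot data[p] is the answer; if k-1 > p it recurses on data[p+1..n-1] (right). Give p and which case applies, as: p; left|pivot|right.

7; right

pivot = data[12] = 3; i = -1
j=0: data[0]=0 ≤ 3 → i=0, swap data[0],data[0] (no change) → [0, -6, 8, 4, -5, -3, -4, 5, -1, 7, 6, -2, 3]
j=1: data[1]=-6 ≤ 3 → i=1, swap data[1],data[1] (no change) → [0, -6, 8, 4, -5, -3, -4, 5, -1, 7, 6, -2, 3]
j=2: data[2]=8 > 3 → no swap
j=3: data[3]=4 > 3 → no swap
j=4: data[4]=-5 ≤ 3 → i=2, swap data[2],data[4] → [0, -6, -5, 4, 8, -3, -4, 5, -1, 7, 6, -2, 3]
j=5: data[5]=-3 ≤ 3 → i=3, swap data[3],data[5] → [0, -6, -5, -3, 8, 4, -4, 5, -1, 7, 6, -2, 3]
j=6: data[6]=-4 ≤ 3 → i=4, swap data[4],data[6] → [0, -6, -5, -3, -4, 4, 8, 5, -1, 7, 6, -2, 3]
j=7: data[7]=5 > 3 → no swap
j=8: data[8]=-1 ≤ 3 → i=5, swap data[5],data[8] → [0, -6, -5, -3, -4, -1, 8, 5, 4, 7, 6, -2, 3]
j=9: data[9]=7 > 3 → no swap
j=10: data[10]=6 > 3 → no swap
j=11: data[11]=-2 ≤ 3 → i=6, swap data[6],data[11] → [0, -6, -5, -3, -4, -1, -2, 5, 4, 7, 6, 8, 3]
final swap data[7],data[12] → [0, -6, -5, -3, -4, -1, -2, 3, 4, 7, 6, 8, 5]; return 7
p = 7; k-1 = 12 > 7 ⇒ right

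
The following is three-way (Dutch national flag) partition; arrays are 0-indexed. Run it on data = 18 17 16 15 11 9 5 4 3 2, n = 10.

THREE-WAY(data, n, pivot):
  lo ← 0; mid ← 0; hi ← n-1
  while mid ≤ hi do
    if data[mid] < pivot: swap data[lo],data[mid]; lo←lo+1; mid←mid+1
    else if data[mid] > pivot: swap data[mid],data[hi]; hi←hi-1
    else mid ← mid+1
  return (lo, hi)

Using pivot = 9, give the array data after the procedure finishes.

2 3 4 5 9 11 15 16 17 18

pivot = 9; lo=0, mid=0, hi=9
data[mid]=18>9: swap data[0],data[9]; hi=8 → 2 17 16 15 11 9 5 4 3 18
data[mid]=2<9: swap data[0],data[0]; lo=1,mid=1 → 2 17 16 15 11 9 5 4 3 18
data[mid]=17>9: swap data[1],data[8]; hi=7 → 2 3 16 15 11 9 5 4 17 18
data[mid]=3<9: swap data[1],data[1]; lo=2,mid=2 → 2 3 16 15 11 9 5 4 17 18
data[mid]=16>9: swap data[2],data[7]; hi=6 → 2 3 4 15 11 9 5 16 17 18
data[mid]=4<9: swap data[2],data[2]; lo=3,mid=3 → 2 3 4 15 11 9 5 16 17 18
data[mid]=15>9: swap data[3],data[6]; hi=5 → 2 3 4 5 11 9 15 16 17 18
data[mid]=5<9: swap data[3],data[3]; lo=4,mid=4 → 2 3 4 5 11 9 15 16 17 18
data[mid]=11>9: swap data[4],data[5]; hi=4 → 2 3 4 5 9 11 15 16 17 18
data[mid]=9=9: mid=5
end: lo=4, hi=4; data = 2 3 4 5 9 11 15 16 17 18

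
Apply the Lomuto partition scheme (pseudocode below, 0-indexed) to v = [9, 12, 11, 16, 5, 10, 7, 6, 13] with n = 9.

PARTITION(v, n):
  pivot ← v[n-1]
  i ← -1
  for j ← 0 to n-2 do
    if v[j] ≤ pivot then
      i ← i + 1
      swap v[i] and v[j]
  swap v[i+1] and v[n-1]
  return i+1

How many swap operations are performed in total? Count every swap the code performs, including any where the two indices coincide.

8

pivot=13, i=-1
j=0: 9≤13, i=0, swap(0,0) ⇒ [9, 12, 11, 16, 5, 10, 7, 6, 13]
j=1: 12≤13, i=1, swap(1,1) ⇒ [9, 12, 11, 16, 5, 10, 7, 6, 13]
j=2: 11≤13, i=2, swap(2,2) ⇒ [9, 12, 11, 16, 5, 10, 7, 6, 13]
j=3: 16>13, skip
j=4: 5≤13, i=3, swap(3,4) ⇒ [9, 12, 11, 5, 16, 10, 7, 6, 13]
j=5: 10≤13, i=4, swap(4,5) ⇒ [9, 12, 11, 5, 10, 16, 7, 6, 13]
j=6: 7≤13, i=5, swap(5,6) ⇒ [9, 12, 11, 5, 10, 7, 16, 6, 13]
j=7: 6≤13, i=6, swap(6,7) ⇒ [9, 12, 11, 5, 10, 7, 6, 16, 13]
swap(7,8) ⇒ [9, 12, 11, 5, 10, 7, 6, 13, 16]; return 7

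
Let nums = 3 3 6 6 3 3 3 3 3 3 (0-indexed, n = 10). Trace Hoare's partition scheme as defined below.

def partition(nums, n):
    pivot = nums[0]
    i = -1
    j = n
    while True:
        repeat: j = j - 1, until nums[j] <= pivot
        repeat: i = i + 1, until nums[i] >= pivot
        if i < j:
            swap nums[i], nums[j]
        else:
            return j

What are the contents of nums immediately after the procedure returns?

pivot = nums[0] = 3; i = -1, j = 10
j→9 (nums[9]=3≤3), i→0 (nums[0]=3≥3); i<j, swap → 3 3 6 6 3 3 3 3 3 3
j→8 (nums[8]=3≤3), i→1 (nums[1]=3≥3); i<j, swap → 3 3 6 6 3 3 3 3 3 3
j→7 (nums[7]=3≤3), i→2 (nums[2]=6≥3); i<j, swap → 3 3 3 6 3 3 3 6 3 3
j→6 (nums[6]=3≤3), i→3 (nums[3]=6≥3); i<j, swap → 3 3 3 3 3 3 6 6 3 3
j→5 (nums[5]=3≤3), i→4 (nums[4]=3≥3); i<j, swap → 3 3 3 3 3 3 6 6 3 3
j→4, i→5; i≥j, return j=4. nums = 3 3 3 3 3 3 6 6 3 3

3 3 3 3 3 3 6 6 3 3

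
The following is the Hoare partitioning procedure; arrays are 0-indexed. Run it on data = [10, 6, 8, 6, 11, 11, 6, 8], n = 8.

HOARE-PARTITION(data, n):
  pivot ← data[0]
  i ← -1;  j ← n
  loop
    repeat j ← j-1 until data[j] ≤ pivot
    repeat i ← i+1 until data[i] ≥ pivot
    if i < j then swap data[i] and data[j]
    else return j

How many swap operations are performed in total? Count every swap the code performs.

2

pivot = data[0] = 10; i = -1, j = 8
j→7 (data[7]=8≤10), i→0 (data[0]=10≥10); i<j, swap → [8, 6, 8, 6, 11, 11, 6, 10]
j→6 (data[6]=6≤10), i→4 (data[4]=11≥10); i<j, swap → [8, 6, 8, 6, 6, 11, 11, 10]
j→4, i→5; i≥j, return j=4. data = [8, 6, 8, 6, 6, 11, 11, 10]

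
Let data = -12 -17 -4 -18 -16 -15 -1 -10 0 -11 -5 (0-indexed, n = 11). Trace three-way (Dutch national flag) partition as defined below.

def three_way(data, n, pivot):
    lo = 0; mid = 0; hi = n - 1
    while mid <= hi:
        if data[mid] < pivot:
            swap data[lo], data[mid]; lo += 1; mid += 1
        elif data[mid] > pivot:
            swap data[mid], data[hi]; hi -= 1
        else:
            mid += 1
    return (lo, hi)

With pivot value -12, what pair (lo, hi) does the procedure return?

(4, 4)

pivot = -12; lo=0, mid=0, hi=10
data[mid]=-12=-12: mid=1
data[mid]=-17<-12: swap data[0],data[1]; lo=1,mid=2 → -17 -12 -4 -18 -16 -15 -1 -10 0 -11 -5
data[mid]=-4>-12: swap data[2],data[10]; hi=9 → -17 -12 -5 -18 -16 -15 -1 -10 0 -11 -4
data[mid]=-5>-12: swap data[2],data[9]; hi=8 → -17 -12 -11 -18 -16 -15 -1 -10 0 -5 -4
data[mid]=-11>-12: swap data[2],data[8]; hi=7 → -17 -12 0 -18 -16 -15 -1 -10 -11 -5 -4
data[mid]=0>-12: swap data[2],data[7]; hi=6 → -17 -12 -10 -18 -16 -15 -1 0 -11 -5 -4
data[mid]=-10>-12: swap data[2],data[6]; hi=5 → -17 -12 -1 -18 -16 -15 -10 0 -11 -5 -4
data[mid]=-1>-12: swap data[2],data[5]; hi=4 → -17 -12 -15 -18 -16 -1 -10 0 -11 -5 -4
data[mid]=-15<-12: swap data[1],data[2]; lo=2,mid=3 → -17 -15 -12 -18 -16 -1 -10 0 -11 -5 -4
data[mid]=-18<-12: swap data[2],data[3]; lo=3,mid=4 → -17 -15 -18 -12 -16 -1 -10 0 -11 -5 -4
data[mid]=-16<-12: swap data[3],data[4]; lo=4,mid=5 → -17 -15 -18 -16 -12 -1 -10 0 -11 -5 -4
end: lo=4, hi=4; data = -17 -15 -18 -16 -12 -1 -10 0 -11 -5 -4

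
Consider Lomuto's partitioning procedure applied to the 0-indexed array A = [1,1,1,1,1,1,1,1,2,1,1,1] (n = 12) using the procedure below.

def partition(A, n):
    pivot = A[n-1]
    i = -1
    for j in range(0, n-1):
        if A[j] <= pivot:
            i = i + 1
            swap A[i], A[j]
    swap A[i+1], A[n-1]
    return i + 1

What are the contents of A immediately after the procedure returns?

[1,1,1,1,1,1,1,1,1,1,1,2]

pivot = A[11] = 1; i = -1
j=0: A[0]=1 ≤ 1 → i=0, swap A[0],A[0] (no change) → [1,1,1,1,1,1,1,1,2,1,1,1]
j=1: A[1]=1 ≤ 1 → i=1, swap A[1],A[1] (no change) → [1,1,1,1,1,1,1,1,2,1,1,1]
j=2: A[2]=1 ≤ 1 → i=2, swap A[2],A[2] (no change) → [1,1,1,1,1,1,1,1,2,1,1,1]
j=3: A[3]=1 ≤ 1 → i=3, swap A[3],A[3] (no change) → [1,1,1,1,1,1,1,1,2,1,1,1]
j=4: A[4]=1 ≤ 1 → i=4, swap A[4],A[4] (no change) → [1,1,1,1,1,1,1,1,2,1,1,1]
j=5: A[5]=1 ≤ 1 → i=5, swap A[5],A[5] (no change) → [1,1,1,1,1,1,1,1,2,1,1,1]
j=6: A[6]=1 ≤ 1 → i=6, swap A[6],A[6] (no change) → [1,1,1,1,1,1,1,1,2,1,1,1]
j=7: A[7]=1 ≤ 1 → i=7, swap A[7],A[7] (no change) → [1,1,1,1,1,1,1,1,2,1,1,1]
j=8: A[8]=2 > 1 → no swap
j=9: A[9]=1 ≤ 1 → i=8, swap A[8],A[9] → [1,1,1,1,1,1,1,1,1,2,1,1]
j=10: A[10]=1 ≤ 1 → i=9, swap A[9],A[10] → [1,1,1,1,1,1,1,1,1,1,2,1]
final swap A[10],A[11] → [1,1,1,1,1,1,1,1,1,1,1,2]; return 10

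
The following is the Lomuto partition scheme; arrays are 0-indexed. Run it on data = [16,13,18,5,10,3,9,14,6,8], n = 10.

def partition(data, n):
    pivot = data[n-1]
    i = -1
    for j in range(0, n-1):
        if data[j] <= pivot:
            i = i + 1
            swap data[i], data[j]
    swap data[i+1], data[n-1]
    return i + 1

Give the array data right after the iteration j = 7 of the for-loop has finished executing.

[5,3,18,16,10,13,9,14,6,8]

pivot=8, i=-1
j=0: 16>8, skip
j=1: 13>8, skip
j=2: 18>8, skip
j=3: 5≤8, i=0, swap(0,3) ⇒ [5,13,18,16,10,3,9,14,6,8]
j=4: 10>8, skip
j=5: 3≤8, i=1, swap(1,5) ⇒ [5,3,18,16,10,13,9,14,6,8]
j=6: 9>8, skip
j=7: 14>8, skip
(after j=7) data = [5,3,18,16,10,13,9,14,6,8]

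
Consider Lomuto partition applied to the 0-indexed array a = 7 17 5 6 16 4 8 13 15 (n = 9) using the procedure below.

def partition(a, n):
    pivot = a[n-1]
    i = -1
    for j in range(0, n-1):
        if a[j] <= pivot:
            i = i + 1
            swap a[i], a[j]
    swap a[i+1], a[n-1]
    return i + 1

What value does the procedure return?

6

pivot=15, i=-1
j=0: 7≤15, i=0, swap(0,0) ⇒ 7 17 5 6 16 4 8 13 15
j=1: 17>15, skip
j=2: 5≤15, i=1, swap(1,2) ⇒ 7 5 17 6 16 4 8 13 15
j=3: 6≤15, i=2, swap(2,3) ⇒ 7 5 6 17 16 4 8 13 15
j=4: 16>15, skip
j=5: 4≤15, i=3, swap(3,5) ⇒ 7 5 6 4 16 17 8 13 15
j=6: 8≤15, i=4, swap(4,6) ⇒ 7 5 6 4 8 17 16 13 15
j=7: 13≤15, i=5, swap(5,7) ⇒ 7 5 6 4 8 13 16 17 15
swap(6,8) ⇒ 7 5 6 4 8 13 15 17 16; return 6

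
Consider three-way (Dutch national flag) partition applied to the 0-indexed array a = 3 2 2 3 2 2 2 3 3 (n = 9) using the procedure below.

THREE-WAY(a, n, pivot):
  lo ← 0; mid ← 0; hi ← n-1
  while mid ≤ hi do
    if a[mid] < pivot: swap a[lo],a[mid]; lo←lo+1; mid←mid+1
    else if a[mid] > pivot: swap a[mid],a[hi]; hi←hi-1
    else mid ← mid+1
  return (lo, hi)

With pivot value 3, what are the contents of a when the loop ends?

2 2 2 2 2 3 3 3 3

lo=0 mid=0 hi=8
3=3: mid=1
2<3: swap(0,1), lo=1 mid=2 ⇒ 2 3 2 3 2 2 2 3 3
2<3: swap(1,2), lo=2 mid=3 ⇒ 2 2 3 3 2 2 2 3 3
3=3: mid=4
2<3: swap(2,4), lo=3 mid=5 ⇒ 2 2 2 3 3 2 2 3 3
2<3: swap(3,5), lo=4 mid=6 ⇒ 2 2 2 2 3 3 2 3 3
2<3: swap(4,6), lo=5 mid=7 ⇒ 2 2 2 2 2 3 3 3 3
3=3: mid=8
3=3: mid=9
done. lo=5 hi=8; a=2 2 2 2 2 3 3 3 3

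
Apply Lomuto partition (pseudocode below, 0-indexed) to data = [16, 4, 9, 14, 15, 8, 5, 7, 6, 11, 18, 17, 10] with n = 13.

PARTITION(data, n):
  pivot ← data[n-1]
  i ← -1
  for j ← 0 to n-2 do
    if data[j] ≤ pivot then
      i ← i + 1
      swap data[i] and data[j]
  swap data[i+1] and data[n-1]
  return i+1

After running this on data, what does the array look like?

[4, 9, 8, 5, 7, 6, 10, 15, 16, 11, 18, 17, 14]

pivot=10, i=-1
j=0: 16>10, skip
j=1: 4≤10, i=0, swap(0,1) ⇒ [4, 16, 9, 14, 15, 8, 5, 7, 6, 11, 18, 17, 10]
j=2: 9≤10, i=1, swap(1,2) ⇒ [4, 9, 16, 14, 15, 8, 5, 7, 6, 11, 18, 17, 10]
j=3: 14>10, skip
j=4: 15>10, skip
j=5: 8≤10, i=2, swap(2,5) ⇒ [4, 9, 8, 14, 15, 16, 5, 7, 6, 11, 18, 17, 10]
j=6: 5≤10, i=3, swap(3,6) ⇒ [4, 9, 8, 5, 15, 16, 14, 7, 6, 11, 18, 17, 10]
j=7: 7≤10, i=4, swap(4,7) ⇒ [4, 9, 8, 5, 7, 16, 14, 15, 6, 11, 18, 17, 10]
j=8: 6≤10, i=5, swap(5,8) ⇒ [4, 9, 8, 5, 7, 6, 14, 15, 16, 11, 18, 17, 10]
j=9: 11>10, skip
j=10: 18>10, skip
j=11: 17>10, skip
swap(6,12) ⇒ [4, 9, 8, 5, 7, 6, 10, 15, 16, 11, 18, 17, 14]; return 6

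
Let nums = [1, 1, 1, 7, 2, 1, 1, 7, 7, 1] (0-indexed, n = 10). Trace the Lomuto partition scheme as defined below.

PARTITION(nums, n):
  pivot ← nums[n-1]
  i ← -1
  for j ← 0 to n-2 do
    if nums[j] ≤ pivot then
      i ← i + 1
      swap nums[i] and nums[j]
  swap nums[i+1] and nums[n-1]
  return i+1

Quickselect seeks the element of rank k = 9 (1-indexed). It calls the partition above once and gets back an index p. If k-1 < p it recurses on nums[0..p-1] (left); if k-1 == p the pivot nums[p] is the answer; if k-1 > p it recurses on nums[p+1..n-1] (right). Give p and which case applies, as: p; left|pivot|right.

pivot = nums[9] = 1; i = -1
j=0: nums[0]=1 ≤ 1 → i=0, swap nums[0],nums[0] (no change) → [1, 1, 1, 7, 2, 1, 1, 7, 7, 1]
j=1: nums[1]=1 ≤ 1 → i=1, swap nums[1],nums[1] (no change) → [1, 1, 1, 7, 2, 1, 1, 7, 7, 1]
j=2: nums[2]=1 ≤ 1 → i=2, swap nums[2],nums[2] (no change) → [1, 1, 1, 7, 2, 1, 1, 7, 7, 1]
j=3: nums[3]=7 > 1 → no swap
j=4: nums[4]=2 > 1 → no swap
j=5: nums[5]=1 ≤ 1 → i=3, swap nums[3],nums[5] → [1, 1, 1, 1, 2, 7, 1, 7, 7, 1]
j=6: nums[6]=1 ≤ 1 → i=4, swap nums[4],nums[6] → [1, 1, 1, 1, 1, 7, 2, 7, 7, 1]
j=7: nums[7]=7 > 1 → no swap
j=8: nums[8]=7 > 1 → no swap
final swap nums[5],nums[9] → [1, 1, 1, 1, 1, 1, 2, 7, 7, 7]; return 5
p = 5; k-1 = 8 > 5 ⇒ right

5; right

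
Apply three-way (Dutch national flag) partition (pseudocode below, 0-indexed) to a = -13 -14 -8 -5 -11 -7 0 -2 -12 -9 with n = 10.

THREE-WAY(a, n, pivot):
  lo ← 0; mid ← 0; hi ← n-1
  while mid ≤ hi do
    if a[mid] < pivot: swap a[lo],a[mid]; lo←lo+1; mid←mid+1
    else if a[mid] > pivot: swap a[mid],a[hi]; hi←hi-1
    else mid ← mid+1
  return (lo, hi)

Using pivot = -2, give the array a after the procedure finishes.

pivot = -2; lo=0, mid=0, hi=9
a[mid]=-13<-2: swap a[0],a[0]; lo=1,mid=1 → -13 -14 -8 -5 -11 -7 0 -2 -12 -9
a[mid]=-14<-2: swap a[1],a[1]; lo=2,mid=2 → -13 -14 -8 -5 -11 -7 0 -2 -12 -9
a[mid]=-8<-2: swap a[2],a[2]; lo=3,mid=3 → -13 -14 -8 -5 -11 -7 0 -2 -12 -9
a[mid]=-5<-2: swap a[3],a[3]; lo=4,mid=4 → -13 -14 -8 -5 -11 -7 0 -2 -12 -9
a[mid]=-11<-2: swap a[4],a[4]; lo=5,mid=5 → -13 -14 -8 -5 -11 -7 0 -2 -12 -9
a[mid]=-7<-2: swap a[5],a[5]; lo=6,mid=6 → -13 -14 -8 -5 -11 -7 0 -2 -12 -9
a[mid]=0>-2: swap a[6],a[9]; hi=8 → -13 -14 -8 -5 -11 -7 -9 -2 -12 0
a[mid]=-9<-2: swap a[6],a[6]; lo=7,mid=7 → -13 -14 -8 -5 -11 -7 -9 -2 -12 0
a[mid]=-2=-2: mid=8
a[mid]=-12<-2: swap a[7],a[8]; lo=8,mid=9 → -13 -14 -8 -5 -11 -7 -9 -12 -2 0
end: lo=8, hi=8; a = -13 -14 -8 -5 -11 -7 -9 -12 -2 0

-13 -14 -8 -5 -11 -7 -9 -12 -2 0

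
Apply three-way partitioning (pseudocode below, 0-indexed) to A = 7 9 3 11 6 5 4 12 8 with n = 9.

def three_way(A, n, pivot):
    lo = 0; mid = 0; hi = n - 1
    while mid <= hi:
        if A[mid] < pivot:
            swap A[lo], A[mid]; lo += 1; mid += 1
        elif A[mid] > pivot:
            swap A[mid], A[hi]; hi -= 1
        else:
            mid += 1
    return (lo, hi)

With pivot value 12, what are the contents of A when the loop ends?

7 9 3 11 6 5 4 8 12

lo=0 mid=0 hi=8
7<12: swap(0,0), lo=1 mid=1 ⇒ 7 9 3 11 6 5 4 12 8
9<12: swap(1,1), lo=2 mid=2 ⇒ 7 9 3 11 6 5 4 12 8
3<12: swap(2,2), lo=3 mid=3 ⇒ 7 9 3 11 6 5 4 12 8
11<12: swap(3,3), lo=4 mid=4 ⇒ 7 9 3 11 6 5 4 12 8
6<12: swap(4,4), lo=5 mid=5 ⇒ 7 9 3 11 6 5 4 12 8
5<12: swap(5,5), lo=6 mid=6 ⇒ 7 9 3 11 6 5 4 12 8
4<12: swap(6,6), lo=7 mid=7 ⇒ 7 9 3 11 6 5 4 12 8
12=12: mid=8
8<12: swap(7,8), lo=8 mid=9 ⇒ 7 9 3 11 6 5 4 8 12
done. lo=8 hi=8; A=7 9 3 11 6 5 4 8 12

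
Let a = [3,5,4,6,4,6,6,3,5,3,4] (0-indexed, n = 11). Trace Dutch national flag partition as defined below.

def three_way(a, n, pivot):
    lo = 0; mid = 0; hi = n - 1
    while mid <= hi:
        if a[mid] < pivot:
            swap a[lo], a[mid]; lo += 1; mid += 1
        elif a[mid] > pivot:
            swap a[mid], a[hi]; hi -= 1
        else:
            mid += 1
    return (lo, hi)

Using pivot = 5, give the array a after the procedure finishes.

lo=0 mid=0 hi=10
3<5: swap(0,0), lo=1 mid=1 ⇒ [3,5,4,6,4,6,6,3,5,3,4]
5=5: mid=2
4<5: swap(1,2), lo=2 mid=3 ⇒ [3,4,5,6,4,6,6,3,5,3,4]
6>5: swap(3,10), hi=9 ⇒ [3,4,5,4,4,6,6,3,5,3,6]
4<5: swap(2,3), lo=3 mid=4 ⇒ [3,4,4,5,4,6,6,3,5,3,6]
4<5: swap(3,4), lo=4 mid=5 ⇒ [3,4,4,4,5,6,6,3,5,3,6]
6>5: swap(5,9), hi=8 ⇒ [3,4,4,4,5,3,6,3,5,6,6]
3<5: swap(4,5), lo=5 mid=6 ⇒ [3,4,4,4,3,5,6,3,5,6,6]
6>5: swap(6,8), hi=7 ⇒ [3,4,4,4,3,5,5,3,6,6,6]
5=5: mid=7
3<5: swap(5,7), lo=6 mid=8 ⇒ [3,4,4,4,3,3,5,5,6,6,6]
done. lo=6 hi=7; a=[3,4,4,4,3,3,5,5,6,6,6]

[3,4,4,4,3,3,5,5,6,6,6]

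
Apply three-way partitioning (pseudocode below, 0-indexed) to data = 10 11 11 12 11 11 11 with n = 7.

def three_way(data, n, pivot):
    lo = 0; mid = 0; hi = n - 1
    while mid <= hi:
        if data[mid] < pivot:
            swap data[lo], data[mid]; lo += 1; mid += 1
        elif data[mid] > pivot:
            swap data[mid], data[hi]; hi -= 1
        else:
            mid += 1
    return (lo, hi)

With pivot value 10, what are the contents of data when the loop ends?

pivot = 10; lo=0, mid=0, hi=6
data[mid]=10=10: mid=1
data[mid]=11>10: swap data[1],data[6]; hi=5 → 10 11 11 12 11 11 11
data[mid]=11>10: swap data[1],data[5]; hi=4 → 10 11 11 12 11 11 11
data[mid]=11>10: swap data[1],data[4]; hi=3 → 10 11 11 12 11 11 11
data[mid]=11>10: swap data[1],data[3]; hi=2 → 10 12 11 11 11 11 11
data[mid]=12>10: swap data[1],data[2]; hi=1 → 10 11 12 11 11 11 11
data[mid]=11>10: swap data[1],data[1]; hi=0 → 10 11 12 11 11 11 11
end: lo=0, hi=0; data = 10 11 12 11 11 11 11

10 11 12 11 11 11 11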